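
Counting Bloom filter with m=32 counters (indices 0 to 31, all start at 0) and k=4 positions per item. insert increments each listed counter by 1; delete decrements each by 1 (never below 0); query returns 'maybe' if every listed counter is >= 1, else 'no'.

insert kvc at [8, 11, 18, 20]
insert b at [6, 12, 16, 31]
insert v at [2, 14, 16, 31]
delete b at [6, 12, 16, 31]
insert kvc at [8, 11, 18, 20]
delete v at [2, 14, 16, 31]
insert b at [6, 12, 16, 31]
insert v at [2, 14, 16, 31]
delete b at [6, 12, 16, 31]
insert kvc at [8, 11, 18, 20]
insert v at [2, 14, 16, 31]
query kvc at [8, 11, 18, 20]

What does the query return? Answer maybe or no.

Answer: maybe

Derivation:
Step 1: insert kvc at [8, 11, 18, 20] -> counters=[0,0,0,0,0,0,0,0,1,0,0,1,0,0,0,0,0,0,1,0,1,0,0,0,0,0,0,0,0,0,0,0]
Step 2: insert b at [6, 12, 16, 31] -> counters=[0,0,0,0,0,0,1,0,1,0,0,1,1,0,0,0,1,0,1,0,1,0,0,0,0,0,0,0,0,0,0,1]
Step 3: insert v at [2, 14, 16, 31] -> counters=[0,0,1,0,0,0,1,0,1,0,0,1,1,0,1,0,2,0,1,0,1,0,0,0,0,0,0,0,0,0,0,2]
Step 4: delete b at [6, 12, 16, 31] -> counters=[0,0,1,0,0,0,0,0,1,0,0,1,0,0,1,0,1,0,1,0,1,0,0,0,0,0,0,0,0,0,0,1]
Step 5: insert kvc at [8, 11, 18, 20] -> counters=[0,0,1,0,0,0,0,0,2,0,0,2,0,0,1,0,1,0,2,0,2,0,0,0,0,0,0,0,0,0,0,1]
Step 6: delete v at [2, 14, 16, 31] -> counters=[0,0,0,0,0,0,0,0,2,0,0,2,0,0,0,0,0,0,2,0,2,0,0,0,0,0,0,0,0,0,0,0]
Step 7: insert b at [6, 12, 16, 31] -> counters=[0,0,0,0,0,0,1,0,2,0,0,2,1,0,0,0,1,0,2,0,2,0,0,0,0,0,0,0,0,0,0,1]
Step 8: insert v at [2, 14, 16, 31] -> counters=[0,0,1,0,0,0,1,0,2,0,0,2,1,0,1,0,2,0,2,0,2,0,0,0,0,0,0,0,0,0,0,2]
Step 9: delete b at [6, 12, 16, 31] -> counters=[0,0,1,0,0,0,0,0,2,0,0,2,0,0,1,0,1,0,2,0,2,0,0,0,0,0,0,0,0,0,0,1]
Step 10: insert kvc at [8, 11, 18, 20] -> counters=[0,0,1,0,0,0,0,0,3,0,0,3,0,0,1,0,1,0,3,0,3,0,0,0,0,0,0,0,0,0,0,1]
Step 11: insert v at [2, 14, 16, 31] -> counters=[0,0,2,0,0,0,0,0,3,0,0,3,0,0,2,0,2,0,3,0,3,0,0,0,0,0,0,0,0,0,0,2]
Query kvc: check counters[8]=3 counters[11]=3 counters[18]=3 counters[20]=3 -> maybe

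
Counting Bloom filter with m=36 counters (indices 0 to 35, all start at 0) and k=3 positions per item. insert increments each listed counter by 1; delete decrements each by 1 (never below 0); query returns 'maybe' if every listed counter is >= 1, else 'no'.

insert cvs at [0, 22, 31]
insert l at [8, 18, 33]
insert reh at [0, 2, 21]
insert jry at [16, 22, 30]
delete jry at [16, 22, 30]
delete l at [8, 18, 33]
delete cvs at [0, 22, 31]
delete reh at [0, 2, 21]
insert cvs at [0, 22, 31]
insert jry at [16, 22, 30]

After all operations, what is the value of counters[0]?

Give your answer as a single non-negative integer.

Step 1: insert cvs at [0, 22, 31] -> counters=[1,0,0,0,0,0,0,0,0,0,0,0,0,0,0,0,0,0,0,0,0,0,1,0,0,0,0,0,0,0,0,1,0,0,0,0]
Step 2: insert l at [8, 18, 33] -> counters=[1,0,0,0,0,0,0,0,1,0,0,0,0,0,0,0,0,0,1,0,0,0,1,0,0,0,0,0,0,0,0,1,0,1,0,0]
Step 3: insert reh at [0, 2, 21] -> counters=[2,0,1,0,0,0,0,0,1,0,0,0,0,0,0,0,0,0,1,0,0,1,1,0,0,0,0,0,0,0,0,1,0,1,0,0]
Step 4: insert jry at [16, 22, 30] -> counters=[2,0,1,0,0,0,0,0,1,0,0,0,0,0,0,0,1,0,1,0,0,1,2,0,0,0,0,0,0,0,1,1,0,1,0,0]
Step 5: delete jry at [16, 22, 30] -> counters=[2,0,1,0,0,0,0,0,1,0,0,0,0,0,0,0,0,0,1,0,0,1,1,0,0,0,0,0,0,0,0,1,0,1,0,0]
Step 6: delete l at [8, 18, 33] -> counters=[2,0,1,0,0,0,0,0,0,0,0,0,0,0,0,0,0,0,0,0,0,1,1,0,0,0,0,0,0,0,0,1,0,0,0,0]
Step 7: delete cvs at [0, 22, 31] -> counters=[1,0,1,0,0,0,0,0,0,0,0,0,0,0,0,0,0,0,0,0,0,1,0,0,0,0,0,0,0,0,0,0,0,0,0,0]
Step 8: delete reh at [0, 2, 21] -> counters=[0,0,0,0,0,0,0,0,0,0,0,0,0,0,0,0,0,0,0,0,0,0,0,0,0,0,0,0,0,0,0,0,0,0,0,0]
Step 9: insert cvs at [0, 22, 31] -> counters=[1,0,0,0,0,0,0,0,0,0,0,0,0,0,0,0,0,0,0,0,0,0,1,0,0,0,0,0,0,0,0,1,0,0,0,0]
Step 10: insert jry at [16, 22, 30] -> counters=[1,0,0,0,0,0,0,0,0,0,0,0,0,0,0,0,1,0,0,0,0,0,2,0,0,0,0,0,0,0,1,1,0,0,0,0]
Final counters=[1,0,0,0,0,0,0,0,0,0,0,0,0,0,0,0,1,0,0,0,0,0,2,0,0,0,0,0,0,0,1,1,0,0,0,0] -> counters[0]=1

Answer: 1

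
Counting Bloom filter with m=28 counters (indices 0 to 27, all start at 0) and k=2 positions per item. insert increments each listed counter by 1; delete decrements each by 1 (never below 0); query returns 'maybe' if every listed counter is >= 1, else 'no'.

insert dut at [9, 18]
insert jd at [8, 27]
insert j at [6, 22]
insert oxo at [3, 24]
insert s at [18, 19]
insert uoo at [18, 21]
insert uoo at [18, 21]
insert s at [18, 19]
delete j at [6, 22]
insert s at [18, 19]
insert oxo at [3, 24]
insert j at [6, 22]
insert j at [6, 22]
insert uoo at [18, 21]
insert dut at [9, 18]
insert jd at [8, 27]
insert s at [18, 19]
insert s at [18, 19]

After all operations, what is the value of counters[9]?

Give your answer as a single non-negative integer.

Answer: 2

Derivation:
Step 1: insert dut at [9, 18] -> counters=[0,0,0,0,0,0,0,0,0,1,0,0,0,0,0,0,0,0,1,0,0,0,0,0,0,0,0,0]
Step 2: insert jd at [8, 27] -> counters=[0,0,0,0,0,0,0,0,1,1,0,0,0,0,0,0,0,0,1,0,0,0,0,0,0,0,0,1]
Step 3: insert j at [6, 22] -> counters=[0,0,0,0,0,0,1,0,1,1,0,0,0,0,0,0,0,0,1,0,0,0,1,0,0,0,0,1]
Step 4: insert oxo at [3, 24] -> counters=[0,0,0,1,0,0,1,0,1,1,0,0,0,0,0,0,0,0,1,0,0,0,1,0,1,0,0,1]
Step 5: insert s at [18, 19] -> counters=[0,0,0,1,0,0,1,0,1,1,0,0,0,0,0,0,0,0,2,1,0,0,1,0,1,0,0,1]
Step 6: insert uoo at [18, 21] -> counters=[0,0,0,1,0,0,1,0,1,1,0,0,0,0,0,0,0,0,3,1,0,1,1,0,1,0,0,1]
Step 7: insert uoo at [18, 21] -> counters=[0,0,0,1,0,0,1,0,1,1,0,0,0,0,0,0,0,0,4,1,0,2,1,0,1,0,0,1]
Step 8: insert s at [18, 19] -> counters=[0,0,0,1,0,0,1,0,1,1,0,0,0,0,0,0,0,0,5,2,0,2,1,0,1,0,0,1]
Step 9: delete j at [6, 22] -> counters=[0,0,0,1,0,0,0,0,1,1,0,0,0,0,0,0,0,0,5,2,0,2,0,0,1,0,0,1]
Step 10: insert s at [18, 19] -> counters=[0,0,0,1,0,0,0,0,1,1,0,0,0,0,0,0,0,0,6,3,0,2,0,0,1,0,0,1]
Step 11: insert oxo at [3, 24] -> counters=[0,0,0,2,0,0,0,0,1,1,0,0,0,0,0,0,0,0,6,3,0,2,0,0,2,0,0,1]
Step 12: insert j at [6, 22] -> counters=[0,0,0,2,0,0,1,0,1,1,0,0,0,0,0,0,0,0,6,3,0,2,1,0,2,0,0,1]
Step 13: insert j at [6, 22] -> counters=[0,0,0,2,0,0,2,0,1,1,0,0,0,0,0,0,0,0,6,3,0,2,2,0,2,0,0,1]
Step 14: insert uoo at [18, 21] -> counters=[0,0,0,2,0,0,2,0,1,1,0,0,0,0,0,0,0,0,7,3,0,3,2,0,2,0,0,1]
Step 15: insert dut at [9, 18] -> counters=[0,0,0,2,0,0,2,0,1,2,0,0,0,0,0,0,0,0,8,3,0,3,2,0,2,0,0,1]
Step 16: insert jd at [8, 27] -> counters=[0,0,0,2,0,0,2,0,2,2,0,0,0,0,0,0,0,0,8,3,0,3,2,0,2,0,0,2]
Step 17: insert s at [18, 19] -> counters=[0,0,0,2,0,0,2,0,2,2,0,0,0,0,0,0,0,0,9,4,0,3,2,0,2,0,0,2]
Step 18: insert s at [18, 19] -> counters=[0,0,0,2,0,0,2,0,2,2,0,0,0,0,0,0,0,0,10,5,0,3,2,0,2,0,0,2]
Final counters=[0,0,0,2,0,0,2,0,2,2,0,0,0,0,0,0,0,0,10,5,0,3,2,0,2,0,0,2] -> counters[9]=2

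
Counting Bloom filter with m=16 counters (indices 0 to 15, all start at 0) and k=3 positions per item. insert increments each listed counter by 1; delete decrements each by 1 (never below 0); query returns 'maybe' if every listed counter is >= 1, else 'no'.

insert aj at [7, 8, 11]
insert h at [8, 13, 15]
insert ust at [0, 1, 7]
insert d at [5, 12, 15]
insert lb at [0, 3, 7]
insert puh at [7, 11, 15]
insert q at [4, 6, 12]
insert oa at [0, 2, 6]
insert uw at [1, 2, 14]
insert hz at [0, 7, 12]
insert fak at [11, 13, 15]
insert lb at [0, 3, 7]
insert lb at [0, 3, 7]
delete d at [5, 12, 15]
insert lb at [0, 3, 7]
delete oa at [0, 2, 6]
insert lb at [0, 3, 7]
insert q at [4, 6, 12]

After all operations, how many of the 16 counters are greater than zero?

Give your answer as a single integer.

Step 1: insert aj at [7, 8, 11] -> counters=[0,0,0,0,0,0,0,1,1,0,0,1,0,0,0,0]
Step 2: insert h at [8, 13, 15] -> counters=[0,0,0,0,0,0,0,1,2,0,0,1,0,1,0,1]
Step 3: insert ust at [0, 1, 7] -> counters=[1,1,0,0,0,0,0,2,2,0,0,1,0,1,0,1]
Step 4: insert d at [5, 12, 15] -> counters=[1,1,0,0,0,1,0,2,2,0,0,1,1,1,0,2]
Step 5: insert lb at [0, 3, 7] -> counters=[2,1,0,1,0,1,0,3,2,0,0,1,1,1,0,2]
Step 6: insert puh at [7, 11, 15] -> counters=[2,1,0,1,0,1,0,4,2,0,0,2,1,1,0,3]
Step 7: insert q at [4, 6, 12] -> counters=[2,1,0,1,1,1,1,4,2,0,0,2,2,1,0,3]
Step 8: insert oa at [0, 2, 6] -> counters=[3,1,1,1,1,1,2,4,2,0,0,2,2,1,0,3]
Step 9: insert uw at [1, 2, 14] -> counters=[3,2,2,1,1,1,2,4,2,0,0,2,2,1,1,3]
Step 10: insert hz at [0, 7, 12] -> counters=[4,2,2,1,1,1,2,5,2,0,0,2,3,1,1,3]
Step 11: insert fak at [11, 13, 15] -> counters=[4,2,2,1,1,1,2,5,2,0,0,3,3,2,1,4]
Step 12: insert lb at [0, 3, 7] -> counters=[5,2,2,2,1,1,2,6,2,0,0,3,3,2,1,4]
Step 13: insert lb at [0, 3, 7] -> counters=[6,2,2,3,1,1,2,7,2,0,0,3,3,2,1,4]
Step 14: delete d at [5, 12, 15] -> counters=[6,2,2,3,1,0,2,7,2,0,0,3,2,2,1,3]
Step 15: insert lb at [0, 3, 7] -> counters=[7,2,2,4,1,0,2,8,2,0,0,3,2,2,1,3]
Step 16: delete oa at [0, 2, 6] -> counters=[6,2,1,4,1,0,1,8,2,0,0,3,2,2,1,3]
Step 17: insert lb at [0, 3, 7] -> counters=[7,2,1,5,1,0,1,9,2,0,0,3,2,2,1,3]
Step 18: insert q at [4, 6, 12] -> counters=[7,2,1,5,2,0,2,9,2,0,0,3,3,2,1,3]
Final counters=[7,2,1,5,2,0,2,9,2,0,0,3,3,2,1,3] -> 13 nonzero

Answer: 13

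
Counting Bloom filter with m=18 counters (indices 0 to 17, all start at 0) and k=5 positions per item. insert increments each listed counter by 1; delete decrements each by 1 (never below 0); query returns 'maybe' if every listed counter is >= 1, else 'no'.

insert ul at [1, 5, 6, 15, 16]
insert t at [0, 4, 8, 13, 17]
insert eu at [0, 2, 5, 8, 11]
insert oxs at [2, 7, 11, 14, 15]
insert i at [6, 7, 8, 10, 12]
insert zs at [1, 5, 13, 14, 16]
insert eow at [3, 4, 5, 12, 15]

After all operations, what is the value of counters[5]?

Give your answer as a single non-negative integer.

Answer: 4

Derivation:
Step 1: insert ul at [1, 5, 6, 15, 16] -> counters=[0,1,0,0,0,1,1,0,0,0,0,0,0,0,0,1,1,0]
Step 2: insert t at [0, 4, 8, 13, 17] -> counters=[1,1,0,0,1,1,1,0,1,0,0,0,0,1,0,1,1,1]
Step 3: insert eu at [0, 2, 5, 8, 11] -> counters=[2,1,1,0,1,2,1,0,2,0,0,1,0,1,0,1,1,1]
Step 4: insert oxs at [2, 7, 11, 14, 15] -> counters=[2,1,2,0,1,2,1,1,2,0,0,2,0,1,1,2,1,1]
Step 5: insert i at [6, 7, 8, 10, 12] -> counters=[2,1,2,0,1,2,2,2,3,0,1,2,1,1,1,2,1,1]
Step 6: insert zs at [1, 5, 13, 14, 16] -> counters=[2,2,2,0,1,3,2,2,3,0,1,2,1,2,2,2,2,1]
Step 7: insert eow at [3, 4, 5, 12, 15] -> counters=[2,2,2,1,2,4,2,2,3,0,1,2,2,2,2,3,2,1]
Final counters=[2,2,2,1,2,4,2,2,3,0,1,2,2,2,2,3,2,1] -> counters[5]=4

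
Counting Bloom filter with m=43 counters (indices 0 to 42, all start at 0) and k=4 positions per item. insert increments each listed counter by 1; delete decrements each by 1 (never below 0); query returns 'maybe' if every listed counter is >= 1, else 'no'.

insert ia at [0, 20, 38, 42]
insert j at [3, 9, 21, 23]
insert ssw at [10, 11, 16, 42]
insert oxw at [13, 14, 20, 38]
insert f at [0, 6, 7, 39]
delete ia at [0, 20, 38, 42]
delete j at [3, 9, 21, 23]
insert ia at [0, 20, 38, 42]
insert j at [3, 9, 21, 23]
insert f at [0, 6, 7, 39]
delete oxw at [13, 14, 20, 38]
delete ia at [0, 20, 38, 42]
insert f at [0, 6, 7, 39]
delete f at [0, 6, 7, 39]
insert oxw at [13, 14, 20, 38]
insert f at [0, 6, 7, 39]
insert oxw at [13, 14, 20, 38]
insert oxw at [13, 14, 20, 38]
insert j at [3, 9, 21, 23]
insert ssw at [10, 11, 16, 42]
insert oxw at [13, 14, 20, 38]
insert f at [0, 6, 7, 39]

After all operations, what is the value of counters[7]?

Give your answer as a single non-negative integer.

Step 1: insert ia at [0, 20, 38, 42] -> counters=[1,0,0,0,0,0,0,0,0,0,0,0,0,0,0,0,0,0,0,0,1,0,0,0,0,0,0,0,0,0,0,0,0,0,0,0,0,0,1,0,0,0,1]
Step 2: insert j at [3, 9, 21, 23] -> counters=[1,0,0,1,0,0,0,0,0,1,0,0,0,0,0,0,0,0,0,0,1,1,0,1,0,0,0,0,0,0,0,0,0,0,0,0,0,0,1,0,0,0,1]
Step 3: insert ssw at [10, 11, 16, 42] -> counters=[1,0,0,1,0,0,0,0,0,1,1,1,0,0,0,0,1,0,0,0,1,1,0,1,0,0,0,0,0,0,0,0,0,0,0,0,0,0,1,0,0,0,2]
Step 4: insert oxw at [13, 14, 20, 38] -> counters=[1,0,0,1,0,0,0,0,0,1,1,1,0,1,1,0,1,0,0,0,2,1,0,1,0,0,0,0,0,0,0,0,0,0,0,0,0,0,2,0,0,0,2]
Step 5: insert f at [0, 6, 7, 39] -> counters=[2,0,0,1,0,0,1,1,0,1,1,1,0,1,1,0,1,0,0,0,2,1,0,1,0,0,0,0,0,0,0,0,0,0,0,0,0,0,2,1,0,0,2]
Step 6: delete ia at [0, 20, 38, 42] -> counters=[1,0,0,1,0,0,1,1,0,1,1,1,0,1,1,0,1,0,0,0,1,1,0,1,0,0,0,0,0,0,0,0,0,0,0,0,0,0,1,1,0,0,1]
Step 7: delete j at [3, 9, 21, 23] -> counters=[1,0,0,0,0,0,1,1,0,0,1,1,0,1,1,0,1,0,0,0,1,0,0,0,0,0,0,0,0,0,0,0,0,0,0,0,0,0,1,1,0,0,1]
Step 8: insert ia at [0, 20, 38, 42] -> counters=[2,0,0,0,0,0,1,1,0,0,1,1,0,1,1,0,1,0,0,0,2,0,0,0,0,0,0,0,0,0,0,0,0,0,0,0,0,0,2,1,0,0,2]
Step 9: insert j at [3, 9, 21, 23] -> counters=[2,0,0,1,0,0,1,1,0,1,1,1,0,1,1,0,1,0,0,0,2,1,0,1,0,0,0,0,0,0,0,0,0,0,0,0,0,0,2,1,0,0,2]
Step 10: insert f at [0, 6, 7, 39] -> counters=[3,0,0,1,0,0,2,2,0,1,1,1,0,1,1,0,1,0,0,0,2,1,0,1,0,0,0,0,0,0,0,0,0,0,0,0,0,0,2,2,0,0,2]
Step 11: delete oxw at [13, 14, 20, 38] -> counters=[3,0,0,1,0,0,2,2,0,1,1,1,0,0,0,0,1,0,0,0,1,1,0,1,0,0,0,0,0,0,0,0,0,0,0,0,0,0,1,2,0,0,2]
Step 12: delete ia at [0, 20, 38, 42] -> counters=[2,0,0,1,0,0,2,2,0,1,1,1,0,0,0,0,1,0,0,0,0,1,0,1,0,0,0,0,0,0,0,0,0,0,0,0,0,0,0,2,0,0,1]
Step 13: insert f at [0, 6, 7, 39] -> counters=[3,0,0,1,0,0,3,3,0,1,1,1,0,0,0,0,1,0,0,0,0,1,0,1,0,0,0,0,0,0,0,0,0,0,0,0,0,0,0,3,0,0,1]
Step 14: delete f at [0, 6, 7, 39] -> counters=[2,0,0,1,0,0,2,2,0,1,1,1,0,0,0,0,1,0,0,0,0,1,0,1,0,0,0,0,0,0,0,0,0,0,0,0,0,0,0,2,0,0,1]
Step 15: insert oxw at [13, 14, 20, 38] -> counters=[2,0,0,1,0,0,2,2,0,1,1,1,0,1,1,0,1,0,0,0,1,1,0,1,0,0,0,0,0,0,0,0,0,0,0,0,0,0,1,2,0,0,1]
Step 16: insert f at [0, 6, 7, 39] -> counters=[3,0,0,1,0,0,3,3,0,1,1,1,0,1,1,0,1,0,0,0,1,1,0,1,0,0,0,0,0,0,0,0,0,0,0,0,0,0,1,3,0,0,1]
Step 17: insert oxw at [13, 14, 20, 38] -> counters=[3,0,0,1,0,0,3,3,0,1,1,1,0,2,2,0,1,0,0,0,2,1,0,1,0,0,0,0,0,0,0,0,0,0,0,0,0,0,2,3,0,0,1]
Step 18: insert oxw at [13, 14, 20, 38] -> counters=[3,0,0,1,0,0,3,3,0,1,1,1,0,3,3,0,1,0,0,0,3,1,0,1,0,0,0,0,0,0,0,0,0,0,0,0,0,0,3,3,0,0,1]
Step 19: insert j at [3, 9, 21, 23] -> counters=[3,0,0,2,0,0,3,3,0,2,1,1,0,3,3,0,1,0,0,0,3,2,0,2,0,0,0,0,0,0,0,0,0,0,0,0,0,0,3,3,0,0,1]
Step 20: insert ssw at [10, 11, 16, 42] -> counters=[3,0,0,2,0,0,3,3,0,2,2,2,0,3,3,0,2,0,0,0,3,2,0,2,0,0,0,0,0,0,0,0,0,0,0,0,0,0,3,3,0,0,2]
Step 21: insert oxw at [13, 14, 20, 38] -> counters=[3,0,0,2,0,0,3,3,0,2,2,2,0,4,4,0,2,0,0,0,4,2,0,2,0,0,0,0,0,0,0,0,0,0,0,0,0,0,4,3,0,0,2]
Step 22: insert f at [0, 6, 7, 39] -> counters=[4,0,0,2,0,0,4,4,0,2,2,2,0,4,4,0,2,0,0,0,4,2,0,2,0,0,0,0,0,0,0,0,0,0,0,0,0,0,4,4,0,0,2]
Final counters=[4,0,0,2,0,0,4,4,0,2,2,2,0,4,4,0,2,0,0,0,4,2,0,2,0,0,0,0,0,0,0,0,0,0,0,0,0,0,4,4,0,0,2] -> counters[7]=4

Answer: 4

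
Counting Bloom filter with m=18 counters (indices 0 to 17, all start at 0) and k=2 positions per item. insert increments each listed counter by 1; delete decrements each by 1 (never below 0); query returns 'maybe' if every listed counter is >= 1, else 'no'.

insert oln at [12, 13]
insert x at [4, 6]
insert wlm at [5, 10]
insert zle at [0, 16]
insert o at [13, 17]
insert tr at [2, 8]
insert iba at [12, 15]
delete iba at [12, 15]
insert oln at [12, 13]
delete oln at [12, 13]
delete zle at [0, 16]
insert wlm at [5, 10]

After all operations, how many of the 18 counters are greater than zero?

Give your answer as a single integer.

Step 1: insert oln at [12, 13] -> counters=[0,0,0,0,0,0,0,0,0,0,0,0,1,1,0,0,0,0]
Step 2: insert x at [4, 6] -> counters=[0,0,0,0,1,0,1,0,0,0,0,0,1,1,0,0,0,0]
Step 3: insert wlm at [5, 10] -> counters=[0,0,0,0,1,1,1,0,0,0,1,0,1,1,0,0,0,0]
Step 4: insert zle at [0, 16] -> counters=[1,0,0,0,1,1,1,0,0,0,1,0,1,1,0,0,1,0]
Step 5: insert o at [13, 17] -> counters=[1,0,0,0,1,1,1,0,0,0,1,0,1,2,0,0,1,1]
Step 6: insert tr at [2, 8] -> counters=[1,0,1,0,1,1,1,0,1,0,1,0,1,2,0,0,1,1]
Step 7: insert iba at [12, 15] -> counters=[1,0,1,0,1,1,1,0,1,0,1,0,2,2,0,1,1,1]
Step 8: delete iba at [12, 15] -> counters=[1,0,1,0,1,1,1,0,1,0,1,0,1,2,0,0,1,1]
Step 9: insert oln at [12, 13] -> counters=[1,0,1,0,1,1,1,0,1,0,1,0,2,3,0,0,1,1]
Step 10: delete oln at [12, 13] -> counters=[1,0,1,0,1,1,1,0,1,0,1,0,1,2,0,0,1,1]
Step 11: delete zle at [0, 16] -> counters=[0,0,1,0,1,1,1,0,1,0,1,0,1,2,0,0,0,1]
Step 12: insert wlm at [5, 10] -> counters=[0,0,1,0,1,2,1,0,1,0,2,0,1,2,0,0,0,1]
Final counters=[0,0,1,0,1,2,1,0,1,0,2,0,1,2,0,0,0,1] -> 9 nonzero

Answer: 9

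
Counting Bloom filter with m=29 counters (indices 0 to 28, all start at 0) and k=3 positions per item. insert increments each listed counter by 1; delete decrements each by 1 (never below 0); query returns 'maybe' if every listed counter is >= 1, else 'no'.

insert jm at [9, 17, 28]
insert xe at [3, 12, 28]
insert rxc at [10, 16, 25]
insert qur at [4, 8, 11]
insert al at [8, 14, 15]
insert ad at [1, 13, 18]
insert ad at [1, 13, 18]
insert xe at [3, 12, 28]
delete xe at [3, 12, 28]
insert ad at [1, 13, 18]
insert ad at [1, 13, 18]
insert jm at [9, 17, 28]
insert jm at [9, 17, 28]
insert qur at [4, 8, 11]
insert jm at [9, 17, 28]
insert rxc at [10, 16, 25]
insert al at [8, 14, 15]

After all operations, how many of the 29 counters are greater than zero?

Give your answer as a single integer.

Step 1: insert jm at [9, 17, 28] -> counters=[0,0,0,0,0,0,0,0,0,1,0,0,0,0,0,0,0,1,0,0,0,0,0,0,0,0,0,0,1]
Step 2: insert xe at [3, 12, 28] -> counters=[0,0,0,1,0,0,0,0,0,1,0,0,1,0,0,0,0,1,0,0,0,0,0,0,0,0,0,0,2]
Step 3: insert rxc at [10, 16, 25] -> counters=[0,0,0,1,0,0,0,0,0,1,1,0,1,0,0,0,1,1,0,0,0,0,0,0,0,1,0,0,2]
Step 4: insert qur at [4, 8, 11] -> counters=[0,0,0,1,1,0,0,0,1,1,1,1,1,0,0,0,1,1,0,0,0,0,0,0,0,1,0,0,2]
Step 5: insert al at [8, 14, 15] -> counters=[0,0,0,1,1,0,0,0,2,1,1,1,1,0,1,1,1,1,0,0,0,0,0,0,0,1,0,0,2]
Step 6: insert ad at [1, 13, 18] -> counters=[0,1,0,1,1,0,0,0,2,1,1,1,1,1,1,1,1,1,1,0,0,0,0,0,0,1,0,0,2]
Step 7: insert ad at [1, 13, 18] -> counters=[0,2,0,1,1,0,0,0,2,1,1,1,1,2,1,1,1,1,2,0,0,0,0,0,0,1,0,0,2]
Step 8: insert xe at [3, 12, 28] -> counters=[0,2,0,2,1,0,0,0,2,1,1,1,2,2,1,1,1,1,2,0,0,0,0,0,0,1,0,0,3]
Step 9: delete xe at [3, 12, 28] -> counters=[0,2,0,1,1,0,0,0,2,1,1,1,1,2,1,1,1,1,2,0,0,0,0,0,0,1,0,0,2]
Step 10: insert ad at [1, 13, 18] -> counters=[0,3,0,1,1,0,0,0,2,1,1,1,1,3,1,1,1,1,3,0,0,0,0,0,0,1,0,0,2]
Step 11: insert ad at [1, 13, 18] -> counters=[0,4,0,1,1,0,0,0,2,1,1,1,1,4,1,1,1,1,4,0,0,0,0,0,0,1,0,0,2]
Step 12: insert jm at [9, 17, 28] -> counters=[0,4,0,1,1,0,0,0,2,2,1,1,1,4,1,1,1,2,4,0,0,0,0,0,0,1,0,0,3]
Step 13: insert jm at [9, 17, 28] -> counters=[0,4,0,1,1,0,0,0,2,3,1,1,1,4,1,1,1,3,4,0,0,0,0,0,0,1,0,0,4]
Step 14: insert qur at [4, 8, 11] -> counters=[0,4,0,1,2,0,0,0,3,3,1,2,1,4,1,1,1,3,4,0,0,0,0,0,0,1,0,0,4]
Step 15: insert jm at [9, 17, 28] -> counters=[0,4,0,1,2,0,0,0,3,4,1,2,1,4,1,1,1,4,4,0,0,0,0,0,0,1,0,0,5]
Step 16: insert rxc at [10, 16, 25] -> counters=[0,4,0,1,2,0,0,0,3,4,2,2,1,4,1,1,2,4,4,0,0,0,0,0,0,2,0,0,5]
Step 17: insert al at [8, 14, 15] -> counters=[0,4,0,1,2,0,0,0,4,4,2,2,1,4,2,2,2,4,4,0,0,0,0,0,0,2,0,0,5]
Final counters=[0,4,0,1,2,0,0,0,4,4,2,2,1,4,2,2,2,4,4,0,0,0,0,0,0,2,0,0,5] -> 16 nonzero

Answer: 16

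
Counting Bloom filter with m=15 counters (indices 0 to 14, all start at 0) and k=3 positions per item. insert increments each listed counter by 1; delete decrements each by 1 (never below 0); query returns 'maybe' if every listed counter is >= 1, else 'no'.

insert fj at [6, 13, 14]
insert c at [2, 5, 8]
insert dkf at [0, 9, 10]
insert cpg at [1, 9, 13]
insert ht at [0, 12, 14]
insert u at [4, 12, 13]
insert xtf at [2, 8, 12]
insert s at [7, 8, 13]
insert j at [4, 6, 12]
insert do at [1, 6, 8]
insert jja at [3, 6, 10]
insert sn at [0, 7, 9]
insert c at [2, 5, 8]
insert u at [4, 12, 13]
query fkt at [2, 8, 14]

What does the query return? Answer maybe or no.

Step 1: insert fj at [6, 13, 14] -> counters=[0,0,0,0,0,0,1,0,0,0,0,0,0,1,1]
Step 2: insert c at [2, 5, 8] -> counters=[0,0,1,0,0,1,1,0,1,0,0,0,0,1,1]
Step 3: insert dkf at [0, 9, 10] -> counters=[1,0,1,0,0,1,1,0,1,1,1,0,0,1,1]
Step 4: insert cpg at [1, 9, 13] -> counters=[1,1,1,0,0,1,1,0,1,2,1,0,0,2,1]
Step 5: insert ht at [0, 12, 14] -> counters=[2,1,1,0,0,1,1,0,1,2,1,0,1,2,2]
Step 6: insert u at [4, 12, 13] -> counters=[2,1,1,0,1,1,1,0,1,2,1,0,2,3,2]
Step 7: insert xtf at [2, 8, 12] -> counters=[2,1,2,0,1,1,1,0,2,2,1,0,3,3,2]
Step 8: insert s at [7, 8, 13] -> counters=[2,1,2,0,1,1,1,1,3,2,1,0,3,4,2]
Step 9: insert j at [4, 6, 12] -> counters=[2,1,2,0,2,1,2,1,3,2,1,0,4,4,2]
Step 10: insert do at [1, 6, 8] -> counters=[2,2,2,0,2,1,3,1,4,2,1,0,4,4,2]
Step 11: insert jja at [3, 6, 10] -> counters=[2,2,2,1,2,1,4,1,4,2,2,0,4,4,2]
Step 12: insert sn at [0, 7, 9] -> counters=[3,2,2,1,2,1,4,2,4,3,2,0,4,4,2]
Step 13: insert c at [2, 5, 8] -> counters=[3,2,3,1,2,2,4,2,5,3,2,0,4,4,2]
Step 14: insert u at [4, 12, 13] -> counters=[3,2,3,1,3,2,4,2,5,3,2,0,5,5,2]
Query fkt: check counters[2]=3 counters[8]=5 counters[14]=2 -> maybe

Answer: maybe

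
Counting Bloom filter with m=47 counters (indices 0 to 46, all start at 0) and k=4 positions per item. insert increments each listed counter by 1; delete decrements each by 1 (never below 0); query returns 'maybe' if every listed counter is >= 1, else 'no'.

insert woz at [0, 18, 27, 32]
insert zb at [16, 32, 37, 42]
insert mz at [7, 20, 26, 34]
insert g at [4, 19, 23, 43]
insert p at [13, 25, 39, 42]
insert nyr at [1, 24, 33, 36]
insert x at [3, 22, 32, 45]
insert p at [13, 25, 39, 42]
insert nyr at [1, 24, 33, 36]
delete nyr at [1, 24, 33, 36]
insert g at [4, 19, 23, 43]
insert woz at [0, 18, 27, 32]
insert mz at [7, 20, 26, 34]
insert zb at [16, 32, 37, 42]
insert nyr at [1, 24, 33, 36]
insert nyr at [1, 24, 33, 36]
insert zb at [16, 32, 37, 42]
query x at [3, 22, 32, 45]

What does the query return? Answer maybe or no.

Step 1: insert woz at [0, 18, 27, 32] -> counters=[1,0,0,0,0,0,0,0,0,0,0,0,0,0,0,0,0,0,1,0,0,0,0,0,0,0,0,1,0,0,0,0,1,0,0,0,0,0,0,0,0,0,0,0,0,0,0]
Step 2: insert zb at [16, 32, 37, 42] -> counters=[1,0,0,0,0,0,0,0,0,0,0,0,0,0,0,0,1,0,1,0,0,0,0,0,0,0,0,1,0,0,0,0,2,0,0,0,0,1,0,0,0,0,1,0,0,0,0]
Step 3: insert mz at [7, 20, 26, 34] -> counters=[1,0,0,0,0,0,0,1,0,0,0,0,0,0,0,0,1,0,1,0,1,0,0,0,0,0,1,1,0,0,0,0,2,0,1,0,0,1,0,0,0,0,1,0,0,0,0]
Step 4: insert g at [4, 19, 23, 43] -> counters=[1,0,0,0,1,0,0,1,0,0,0,0,0,0,0,0,1,0,1,1,1,0,0,1,0,0,1,1,0,0,0,0,2,0,1,0,0,1,0,0,0,0,1,1,0,0,0]
Step 5: insert p at [13, 25, 39, 42] -> counters=[1,0,0,0,1,0,0,1,0,0,0,0,0,1,0,0,1,0,1,1,1,0,0,1,0,1,1,1,0,0,0,0,2,0,1,0,0,1,0,1,0,0,2,1,0,0,0]
Step 6: insert nyr at [1, 24, 33, 36] -> counters=[1,1,0,0,1,0,0,1,0,0,0,0,0,1,0,0,1,0,1,1,1,0,0,1,1,1,1,1,0,0,0,0,2,1,1,0,1,1,0,1,0,0,2,1,0,0,0]
Step 7: insert x at [3, 22, 32, 45] -> counters=[1,1,0,1,1,0,0,1,0,0,0,0,0,1,0,0,1,0,1,1,1,0,1,1,1,1,1,1,0,0,0,0,3,1,1,0,1,1,0,1,0,0,2,1,0,1,0]
Step 8: insert p at [13, 25, 39, 42] -> counters=[1,1,0,1,1,0,0,1,0,0,0,0,0,2,0,0,1,0,1,1,1,0,1,1,1,2,1,1,0,0,0,0,3,1,1,0,1,1,0,2,0,0,3,1,0,1,0]
Step 9: insert nyr at [1, 24, 33, 36] -> counters=[1,2,0,1,1,0,0,1,0,0,0,0,0,2,0,0,1,0,1,1,1,0,1,1,2,2,1,1,0,0,0,0,3,2,1,0,2,1,0,2,0,0,3,1,0,1,0]
Step 10: delete nyr at [1, 24, 33, 36] -> counters=[1,1,0,1,1,0,0,1,0,0,0,0,0,2,0,0,1,0,1,1,1,0,1,1,1,2,1,1,0,0,0,0,3,1,1,0,1,1,0,2,0,0,3,1,0,1,0]
Step 11: insert g at [4, 19, 23, 43] -> counters=[1,1,0,1,2,0,0,1,0,0,0,0,0,2,0,0,1,0,1,2,1,0,1,2,1,2,1,1,0,0,0,0,3,1,1,0,1,1,0,2,0,0,3,2,0,1,0]
Step 12: insert woz at [0, 18, 27, 32] -> counters=[2,1,0,1,2,0,0,1,0,0,0,0,0,2,0,0,1,0,2,2,1,0,1,2,1,2,1,2,0,0,0,0,4,1,1,0,1,1,0,2,0,0,3,2,0,1,0]
Step 13: insert mz at [7, 20, 26, 34] -> counters=[2,1,0,1,2,0,0,2,0,0,0,0,0,2,0,0,1,0,2,2,2,0,1,2,1,2,2,2,0,0,0,0,4,1,2,0,1,1,0,2,0,0,3,2,0,1,0]
Step 14: insert zb at [16, 32, 37, 42] -> counters=[2,1,0,1,2,0,0,2,0,0,0,0,0,2,0,0,2,0,2,2,2,0,1,2,1,2,2,2,0,0,0,0,5,1,2,0,1,2,0,2,0,0,4,2,0,1,0]
Step 15: insert nyr at [1, 24, 33, 36] -> counters=[2,2,0,1,2,0,0,2,0,0,0,0,0,2,0,0,2,0,2,2,2,0,1,2,2,2,2,2,0,0,0,0,5,2,2,0,2,2,0,2,0,0,4,2,0,1,0]
Step 16: insert nyr at [1, 24, 33, 36] -> counters=[2,3,0,1,2,0,0,2,0,0,0,0,0,2,0,0,2,0,2,2,2,0,1,2,3,2,2,2,0,0,0,0,5,3,2,0,3,2,0,2,0,0,4,2,0,1,0]
Step 17: insert zb at [16, 32, 37, 42] -> counters=[2,3,0,1,2,0,0,2,0,0,0,0,0,2,0,0,3,0,2,2,2,0,1,2,3,2,2,2,0,0,0,0,6,3,2,0,3,3,0,2,0,0,5,2,0,1,0]
Query x: check counters[3]=1 counters[22]=1 counters[32]=6 counters[45]=1 -> maybe

Answer: maybe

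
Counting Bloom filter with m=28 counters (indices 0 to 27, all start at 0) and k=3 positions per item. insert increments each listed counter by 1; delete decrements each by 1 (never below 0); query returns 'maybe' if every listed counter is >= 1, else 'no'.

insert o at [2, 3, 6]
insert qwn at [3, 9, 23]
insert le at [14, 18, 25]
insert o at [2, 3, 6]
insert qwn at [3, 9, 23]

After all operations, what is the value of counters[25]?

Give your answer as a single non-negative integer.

Step 1: insert o at [2, 3, 6] -> counters=[0,0,1,1,0,0,1,0,0,0,0,0,0,0,0,0,0,0,0,0,0,0,0,0,0,0,0,0]
Step 2: insert qwn at [3, 9, 23] -> counters=[0,0,1,2,0,0,1,0,0,1,0,0,0,0,0,0,0,0,0,0,0,0,0,1,0,0,0,0]
Step 3: insert le at [14, 18, 25] -> counters=[0,0,1,2,0,0,1,0,0,1,0,0,0,0,1,0,0,0,1,0,0,0,0,1,0,1,0,0]
Step 4: insert o at [2, 3, 6] -> counters=[0,0,2,3,0,0,2,0,0,1,0,0,0,0,1,0,0,0,1,0,0,0,0,1,0,1,0,0]
Step 5: insert qwn at [3, 9, 23] -> counters=[0,0,2,4,0,0,2,0,0,2,0,0,0,0,1,0,0,0,1,0,0,0,0,2,0,1,0,0]
Final counters=[0,0,2,4,0,0,2,0,0,2,0,0,0,0,1,0,0,0,1,0,0,0,0,2,0,1,0,0] -> counters[25]=1

Answer: 1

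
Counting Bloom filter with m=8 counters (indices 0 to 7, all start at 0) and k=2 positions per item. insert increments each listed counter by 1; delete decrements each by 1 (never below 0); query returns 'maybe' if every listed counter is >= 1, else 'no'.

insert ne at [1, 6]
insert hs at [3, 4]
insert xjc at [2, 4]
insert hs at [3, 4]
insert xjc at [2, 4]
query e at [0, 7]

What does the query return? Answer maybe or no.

Step 1: insert ne at [1, 6] -> counters=[0,1,0,0,0,0,1,0]
Step 2: insert hs at [3, 4] -> counters=[0,1,0,1,1,0,1,0]
Step 3: insert xjc at [2, 4] -> counters=[0,1,1,1,2,0,1,0]
Step 4: insert hs at [3, 4] -> counters=[0,1,1,2,3,0,1,0]
Step 5: insert xjc at [2, 4] -> counters=[0,1,2,2,4,0,1,0]
Query e: check counters[0]=0 counters[7]=0 -> no

Answer: no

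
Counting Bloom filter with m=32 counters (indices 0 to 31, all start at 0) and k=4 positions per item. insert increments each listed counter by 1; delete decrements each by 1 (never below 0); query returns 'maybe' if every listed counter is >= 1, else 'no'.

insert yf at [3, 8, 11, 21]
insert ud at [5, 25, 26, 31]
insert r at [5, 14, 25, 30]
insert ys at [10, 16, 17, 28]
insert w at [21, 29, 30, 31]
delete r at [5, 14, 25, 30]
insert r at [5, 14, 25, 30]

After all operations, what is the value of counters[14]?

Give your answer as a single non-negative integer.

Answer: 1

Derivation:
Step 1: insert yf at [3, 8, 11, 21] -> counters=[0,0,0,1,0,0,0,0,1,0,0,1,0,0,0,0,0,0,0,0,0,1,0,0,0,0,0,0,0,0,0,0]
Step 2: insert ud at [5, 25, 26, 31] -> counters=[0,0,0,1,0,1,0,0,1,0,0,1,0,0,0,0,0,0,0,0,0,1,0,0,0,1,1,0,0,0,0,1]
Step 3: insert r at [5, 14, 25, 30] -> counters=[0,0,0,1,0,2,0,0,1,0,0,1,0,0,1,0,0,0,0,0,0,1,0,0,0,2,1,0,0,0,1,1]
Step 4: insert ys at [10, 16, 17, 28] -> counters=[0,0,0,1,0,2,0,0,1,0,1,1,0,0,1,0,1,1,0,0,0,1,0,0,0,2,1,0,1,0,1,1]
Step 5: insert w at [21, 29, 30, 31] -> counters=[0,0,0,1,0,2,0,0,1,0,1,1,0,0,1,0,1,1,0,0,0,2,0,0,0,2,1,0,1,1,2,2]
Step 6: delete r at [5, 14, 25, 30] -> counters=[0,0,0,1,0,1,0,0,1,0,1,1,0,0,0,0,1,1,0,0,0,2,0,0,0,1,1,0,1,1,1,2]
Step 7: insert r at [5, 14, 25, 30] -> counters=[0,0,0,1,0,2,0,0,1,0,1,1,0,0,1,0,1,1,0,0,0,2,0,0,0,2,1,0,1,1,2,2]
Final counters=[0,0,0,1,0,2,0,0,1,0,1,1,0,0,1,0,1,1,0,0,0,2,0,0,0,2,1,0,1,1,2,2] -> counters[14]=1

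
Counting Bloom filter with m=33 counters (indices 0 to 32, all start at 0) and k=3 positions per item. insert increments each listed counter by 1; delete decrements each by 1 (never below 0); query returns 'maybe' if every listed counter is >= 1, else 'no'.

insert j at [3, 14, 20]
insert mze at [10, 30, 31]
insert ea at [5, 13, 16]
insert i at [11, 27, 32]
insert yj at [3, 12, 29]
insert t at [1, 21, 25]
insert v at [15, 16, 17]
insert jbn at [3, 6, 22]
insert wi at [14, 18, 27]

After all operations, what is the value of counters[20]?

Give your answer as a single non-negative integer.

Answer: 1

Derivation:
Step 1: insert j at [3, 14, 20] -> counters=[0,0,0,1,0,0,0,0,0,0,0,0,0,0,1,0,0,0,0,0,1,0,0,0,0,0,0,0,0,0,0,0,0]
Step 2: insert mze at [10, 30, 31] -> counters=[0,0,0,1,0,0,0,0,0,0,1,0,0,0,1,0,0,0,0,0,1,0,0,0,0,0,0,0,0,0,1,1,0]
Step 3: insert ea at [5, 13, 16] -> counters=[0,0,0,1,0,1,0,0,0,0,1,0,0,1,1,0,1,0,0,0,1,0,0,0,0,0,0,0,0,0,1,1,0]
Step 4: insert i at [11, 27, 32] -> counters=[0,0,0,1,0,1,0,0,0,0,1,1,0,1,1,0,1,0,0,0,1,0,0,0,0,0,0,1,0,0,1,1,1]
Step 5: insert yj at [3, 12, 29] -> counters=[0,0,0,2,0,1,0,0,0,0,1,1,1,1,1,0,1,0,0,0,1,0,0,0,0,0,0,1,0,1,1,1,1]
Step 6: insert t at [1, 21, 25] -> counters=[0,1,0,2,0,1,0,0,0,0,1,1,1,1,1,0,1,0,0,0,1,1,0,0,0,1,0,1,0,1,1,1,1]
Step 7: insert v at [15, 16, 17] -> counters=[0,1,0,2,0,1,0,0,0,0,1,1,1,1,1,1,2,1,0,0,1,1,0,0,0,1,0,1,0,1,1,1,1]
Step 8: insert jbn at [3, 6, 22] -> counters=[0,1,0,3,0,1,1,0,0,0,1,1,1,1,1,1,2,1,0,0,1,1,1,0,0,1,0,1,0,1,1,1,1]
Step 9: insert wi at [14, 18, 27] -> counters=[0,1,0,3,0,1,1,0,0,0,1,1,1,1,2,1,2,1,1,0,1,1,1,0,0,1,0,2,0,1,1,1,1]
Final counters=[0,1,0,3,0,1,1,0,0,0,1,1,1,1,2,1,2,1,1,0,1,1,1,0,0,1,0,2,0,1,1,1,1] -> counters[20]=1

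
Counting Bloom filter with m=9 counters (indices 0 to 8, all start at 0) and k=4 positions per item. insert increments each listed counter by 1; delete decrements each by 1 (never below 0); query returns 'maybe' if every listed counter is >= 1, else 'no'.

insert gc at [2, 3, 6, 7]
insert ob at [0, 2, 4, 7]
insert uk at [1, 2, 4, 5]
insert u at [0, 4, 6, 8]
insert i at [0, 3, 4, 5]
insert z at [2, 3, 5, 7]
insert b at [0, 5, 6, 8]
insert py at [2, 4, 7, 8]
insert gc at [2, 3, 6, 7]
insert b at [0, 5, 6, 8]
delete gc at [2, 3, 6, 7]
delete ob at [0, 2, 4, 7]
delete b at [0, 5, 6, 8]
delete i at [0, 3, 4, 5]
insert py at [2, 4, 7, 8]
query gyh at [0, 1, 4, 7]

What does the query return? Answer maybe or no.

Answer: maybe

Derivation:
Step 1: insert gc at [2, 3, 6, 7] -> counters=[0,0,1,1,0,0,1,1,0]
Step 2: insert ob at [0, 2, 4, 7] -> counters=[1,0,2,1,1,0,1,2,0]
Step 3: insert uk at [1, 2, 4, 5] -> counters=[1,1,3,1,2,1,1,2,0]
Step 4: insert u at [0, 4, 6, 8] -> counters=[2,1,3,1,3,1,2,2,1]
Step 5: insert i at [0, 3, 4, 5] -> counters=[3,1,3,2,4,2,2,2,1]
Step 6: insert z at [2, 3, 5, 7] -> counters=[3,1,4,3,4,3,2,3,1]
Step 7: insert b at [0, 5, 6, 8] -> counters=[4,1,4,3,4,4,3,3,2]
Step 8: insert py at [2, 4, 7, 8] -> counters=[4,1,5,3,5,4,3,4,3]
Step 9: insert gc at [2, 3, 6, 7] -> counters=[4,1,6,4,5,4,4,5,3]
Step 10: insert b at [0, 5, 6, 8] -> counters=[5,1,6,4,5,5,5,5,4]
Step 11: delete gc at [2, 3, 6, 7] -> counters=[5,1,5,3,5,5,4,4,4]
Step 12: delete ob at [0, 2, 4, 7] -> counters=[4,1,4,3,4,5,4,3,4]
Step 13: delete b at [0, 5, 6, 8] -> counters=[3,1,4,3,4,4,3,3,3]
Step 14: delete i at [0, 3, 4, 5] -> counters=[2,1,4,2,3,3,3,3,3]
Step 15: insert py at [2, 4, 7, 8] -> counters=[2,1,5,2,4,3,3,4,4]
Query gyh: check counters[0]=2 counters[1]=1 counters[4]=4 counters[7]=4 -> maybe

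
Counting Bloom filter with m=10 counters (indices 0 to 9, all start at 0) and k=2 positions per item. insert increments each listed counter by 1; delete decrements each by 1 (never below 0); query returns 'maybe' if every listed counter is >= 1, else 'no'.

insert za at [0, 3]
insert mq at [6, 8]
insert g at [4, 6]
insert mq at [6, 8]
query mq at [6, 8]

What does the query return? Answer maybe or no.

Answer: maybe

Derivation:
Step 1: insert za at [0, 3] -> counters=[1,0,0,1,0,0,0,0,0,0]
Step 2: insert mq at [6, 8] -> counters=[1,0,0,1,0,0,1,0,1,0]
Step 3: insert g at [4, 6] -> counters=[1,0,0,1,1,0,2,0,1,0]
Step 4: insert mq at [6, 8] -> counters=[1,0,0,1,1,0,3,0,2,0]
Query mq: check counters[6]=3 counters[8]=2 -> maybe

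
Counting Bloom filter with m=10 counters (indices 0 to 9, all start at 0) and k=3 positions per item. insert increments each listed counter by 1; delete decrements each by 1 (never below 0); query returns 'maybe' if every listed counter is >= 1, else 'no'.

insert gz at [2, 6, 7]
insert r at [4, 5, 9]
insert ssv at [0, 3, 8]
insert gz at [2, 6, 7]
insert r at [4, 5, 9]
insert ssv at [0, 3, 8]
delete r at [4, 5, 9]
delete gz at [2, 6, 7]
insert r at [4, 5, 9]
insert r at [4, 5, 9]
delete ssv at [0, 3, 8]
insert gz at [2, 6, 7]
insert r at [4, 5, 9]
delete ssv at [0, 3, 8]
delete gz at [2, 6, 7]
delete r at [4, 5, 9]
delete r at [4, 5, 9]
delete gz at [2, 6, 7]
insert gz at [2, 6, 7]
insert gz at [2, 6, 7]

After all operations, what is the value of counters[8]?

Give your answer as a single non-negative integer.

Step 1: insert gz at [2, 6, 7] -> counters=[0,0,1,0,0,0,1,1,0,0]
Step 2: insert r at [4, 5, 9] -> counters=[0,0,1,0,1,1,1,1,0,1]
Step 3: insert ssv at [0, 3, 8] -> counters=[1,0,1,1,1,1,1,1,1,1]
Step 4: insert gz at [2, 6, 7] -> counters=[1,0,2,1,1,1,2,2,1,1]
Step 5: insert r at [4, 5, 9] -> counters=[1,0,2,1,2,2,2,2,1,2]
Step 6: insert ssv at [0, 3, 8] -> counters=[2,0,2,2,2,2,2,2,2,2]
Step 7: delete r at [4, 5, 9] -> counters=[2,0,2,2,1,1,2,2,2,1]
Step 8: delete gz at [2, 6, 7] -> counters=[2,0,1,2,1,1,1,1,2,1]
Step 9: insert r at [4, 5, 9] -> counters=[2,0,1,2,2,2,1,1,2,2]
Step 10: insert r at [4, 5, 9] -> counters=[2,0,1,2,3,3,1,1,2,3]
Step 11: delete ssv at [0, 3, 8] -> counters=[1,0,1,1,3,3,1,1,1,3]
Step 12: insert gz at [2, 6, 7] -> counters=[1,0,2,1,3,3,2,2,1,3]
Step 13: insert r at [4, 5, 9] -> counters=[1,0,2,1,4,4,2,2,1,4]
Step 14: delete ssv at [0, 3, 8] -> counters=[0,0,2,0,4,4,2,2,0,4]
Step 15: delete gz at [2, 6, 7] -> counters=[0,0,1,0,4,4,1,1,0,4]
Step 16: delete r at [4, 5, 9] -> counters=[0,0,1,0,3,3,1,1,0,3]
Step 17: delete r at [4, 5, 9] -> counters=[0,0,1,0,2,2,1,1,0,2]
Step 18: delete gz at [2, 6, 7] -> counters=[0,0,0,0,2,2,0,0,0,2]
Step 19: insert gz at [2, 6, 7] -> counters=[0,0,1,0,2,2,1,1,0,2]
Step 20: insert gz at [2, 6, 7] -> counters=[0,0,2,0,2,2,2,2,0,2]
Final counters=[0,0,2,0,2,2,2,2,0,2] -> counters[8]=0

Answer: 0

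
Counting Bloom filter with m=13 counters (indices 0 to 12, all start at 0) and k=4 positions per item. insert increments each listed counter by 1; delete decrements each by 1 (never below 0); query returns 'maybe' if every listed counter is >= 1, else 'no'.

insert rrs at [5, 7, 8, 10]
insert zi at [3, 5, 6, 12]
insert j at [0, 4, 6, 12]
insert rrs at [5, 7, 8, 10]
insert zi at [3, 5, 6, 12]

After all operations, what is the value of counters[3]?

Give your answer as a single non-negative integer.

Step 1: insert rrs at [5, 7, 8, 10] -> counters=[0,0,0,0,0,1,0,1,1,0,1,0,0]
Step 2: insert zi at [3, 5, 6, 12] -> counters=[0,0,0,1,0,2,1,1,1,0,1,0,1]
Step 3: insert j at [0, 4, 6, 12] -> counters=[1,0,0,1,1,2,2,1,1,0,1,0,2]
Step 4: insert rrs at [5, 7, 8, 10] -> counters=[1,0,0,1,1,3,2,2,2,0,2,0,2]
Step 5: insert zi at [3, 5, 6, 12] -> counters=[1,0,0,2,1,4,3,2,2,0,2,0,3]
Final counters=[1,0,0,2,1,4,3,2,2,0,2,0,3] -> counters[3]=2

Answer: 2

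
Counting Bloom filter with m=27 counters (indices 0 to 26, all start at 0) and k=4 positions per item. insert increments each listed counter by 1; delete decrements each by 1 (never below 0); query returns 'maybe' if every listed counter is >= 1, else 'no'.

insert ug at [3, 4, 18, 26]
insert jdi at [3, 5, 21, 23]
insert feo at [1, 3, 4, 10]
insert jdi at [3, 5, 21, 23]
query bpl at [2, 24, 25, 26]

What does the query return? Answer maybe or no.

Answer: no

Derivation:
Step 1: insert ug at [3, 4, 18, 26] -> counters=[0,0,0,1,1,0,0,0,0,0,0,0,0,0,0,0,0,0,1,0,0,0,0,0,0,0,1]
Step 2: insert jdi at [3, 5, 21, 23] -> counters=[0,0,0,2,1,1,0,0,0,0,0,0,0,0,0,0,0,0,1,0,0,1,0,1,0,0,1]
Step 3: insert feo at [1, 3, 4, 10] -> counters=[0,1,0,3,2,1,0,0,0,0,1,0,0,0,0,0,0,0,1,0,0,1,0,1,0,0,1]
Step 4: insert jdi at [3, 5, 21, 23] -> counters=[0,1,0,4,2,2,0,0,0,0,1,0,0,0,0,0,0,0,1,0,0,2,0,2,0,0,1]
Query bpl: check counters[2]=0 counters[24]=0 counters[25]=0 counters[26]=1 -> no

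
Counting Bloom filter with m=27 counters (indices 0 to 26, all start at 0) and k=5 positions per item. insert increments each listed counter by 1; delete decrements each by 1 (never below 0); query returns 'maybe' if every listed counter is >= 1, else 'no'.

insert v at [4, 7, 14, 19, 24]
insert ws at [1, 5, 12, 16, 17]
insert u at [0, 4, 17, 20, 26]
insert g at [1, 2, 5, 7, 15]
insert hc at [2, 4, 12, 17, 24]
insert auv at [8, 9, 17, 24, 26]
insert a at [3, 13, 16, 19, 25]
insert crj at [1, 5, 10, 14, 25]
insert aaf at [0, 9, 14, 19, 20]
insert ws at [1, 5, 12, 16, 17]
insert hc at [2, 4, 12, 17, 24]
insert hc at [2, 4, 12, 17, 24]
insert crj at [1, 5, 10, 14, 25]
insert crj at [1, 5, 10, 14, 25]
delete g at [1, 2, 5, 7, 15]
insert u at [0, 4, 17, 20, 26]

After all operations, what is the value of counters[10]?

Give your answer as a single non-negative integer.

Step 1: insert v at [4, 7, 14, 19, 24] -> counters=[0,0,0,0,1,0,0,1,0,0,0,0,0,0,1,0,0,0,0,1,0,0,0,0,1,0,0]
Step 2: insert ws at [1, 5, 12, 16, 17] -> counters=[0,1,0,0,1,1,0,1,0,0,0,0,1,0,1,0,1,1,0,1,0,0,0,0,1,0,0]
Step 3: insert u at [0, 4, 17, 20, 26] -> counters=[1,1,0,0,2,1,0,1,0,0,0,0,1,0,1,0,1,2,0,1,1,0,0,0,1,0,1]
Step 4: insert g at [1, 2, 5, 7, 15] -> counters=[1,2,1,0,2,2,0,2,0,0,0,0,1,0,1,1,1,2,0,1,1,0,0,0,1,0,1]
Step 5: insert hc at [2, 4, 12, 17, 24] -> counters=[1,2,2,0,3,2,0,2,0,0,0,0,2,0,1,1,1,3,0,1,1,0,0,0,2,0,1]
Step 6: insert auv at [8, 9, 17, 24, 26] -> counters=[1,2,2,0,3,2,0,2,1,1,0,0,2,0,1,1,1,4,0,1,1,0,0,0,3,0,2]
Step 7: insert a at [3, 13, 16, 19, 25] -> counters=[1,2,2,1,3,2,0,2,1,1,0,0,2,1,1,1,2,4,0,2,1,0,0,0,3,1,2]
Step 8: insert crj at [1, 5, 10, 14, 25] -> counters=[1,3,2,1,3,3,0,2,1,1,1,0,2,1,2,1,2,4,0,2,1,0,0,0,3,2,2]
Step 9: insert aaf at [0, 9, 14, 19, 20] -> counters=[2,3,2,1,3,3,0,2,1,2,1,0,2,1,3,1,2,4,0,3,2,0,0,0,3,2,2]
Step 10: insert ws at [1, 5, 12, 16, 17] -> counters=[2,4,2,1,3,4,0,2,1,2,1,0,3,1,3,1,3,5,0,3,2,0,0,0,3,2,2]
Step 11: insert hc at [2, 4, 12, 17, 24] -> counters=[2,4,3,1,4,4,0,2,1,2,1,0,4,1,3,1,3,6,0,3,2,0,0,0,4,2,2]
Step 12: insert hc at [2, 4, 12, 17, 24] -> counters=[2,4,4,1,5,4,0,2,1,2,1,0,5,1,3,1,3,7,0,3,2,0,0,0,5,2,2]
Step 13: insert crj at [1, 5, 10, 14, 25] -> counters=[2,5,4,1,5,5,0,2,1,2,2,0,5,1,4,1,3,7,0,3,2,0,0,0,5,3,2]
Step 14: insert crj at [1, 5, 10, 14, 25] -> counters=[2,6,4,1,5,6,0,2,1,2,3,0,5,1,5,1,3,7,0,3,2,0,0,0,5,4,2]
Step 15: delete g at [1, 2, 5, 7, 15] -> counters=[2,5,3,1,5,5,0,1,1,2,3,0,5,1,5,0,3,7,0,3,2,0,0,0,5,4,2]
Step 16: insert u at [0, 4, 17, 20, 26] -> counters=[3,5,3,1,6,5,0,1,1,2,3,0,5,1,5,0,3,8,0,3,3,0,0,0,5,4,3]
Final counters=[3,5,3,1,6,5,0,1,1,2,3,0,5,1,5,0,3,8,0,3,3,0,0,0,5,4,3] -> counters[10]=3

Answer: 3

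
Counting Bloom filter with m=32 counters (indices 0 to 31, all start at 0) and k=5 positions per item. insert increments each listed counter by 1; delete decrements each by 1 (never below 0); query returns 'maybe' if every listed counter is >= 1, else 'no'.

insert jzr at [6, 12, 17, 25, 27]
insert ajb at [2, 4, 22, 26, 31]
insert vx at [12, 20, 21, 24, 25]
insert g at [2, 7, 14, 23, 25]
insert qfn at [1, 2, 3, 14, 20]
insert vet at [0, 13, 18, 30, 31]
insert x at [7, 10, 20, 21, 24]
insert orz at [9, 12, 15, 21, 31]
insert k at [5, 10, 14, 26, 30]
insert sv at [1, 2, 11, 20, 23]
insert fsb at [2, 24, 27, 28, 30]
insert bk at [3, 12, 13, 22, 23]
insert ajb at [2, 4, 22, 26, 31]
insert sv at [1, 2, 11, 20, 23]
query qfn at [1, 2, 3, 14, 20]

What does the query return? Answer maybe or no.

Answer: maybe

Derivation:
Step 1: insert jzr at [6, 12, 17, 25, 27] -> counters=[0,0,0,0,0,0,1,0,0,0,0,0,1,0,0,0,0,1,0,0,0,0,0,0,0,1,0,1,0,0,0,0]
Step 2: insert ajb at [2, 4, 22, 26, 31] -> counters=[0,0,1,0,1,0,1,0,0,0,0,0,1,0,0,0,0,1,0,0,0,0,1,0,0,1,1,1,0,0,0,1]
Step 3: insert vx at [12, 20, 21, 24, 25] -> counters=[0,0,1,0,1,0,1,0,0,0,0,0,2,0,0,0,0,1,0,0,1,1,1,0,1,2,1,1,0,0,0,1]
Step 4: insert g at [2, 7, 14, 23, 25] -> counters=[0,0,2,0,1,0,1,1,0,0,0,0,2,0,1,0,0,1,0,0,1,1,1,1,1,3,1,1,0,0,0,1]
Step 5: insert qfn at [1, 2, 3, 14, 20] -> counters=[0,1,3,1,1,0,1,1,0,0,0,0,2,0,2,0,0,1,0,0,2,1,1,1,1,3,1,1,0,0,0,1]
Step 6: insert vet at [0, 13, 18, 30, 31] -> counters=[1,1,3,1,1,0,1,1,0,0,0,0,2,1,2,0,0,1,1,0,2,1,1,1,1,3,1,1,0,0,1,2]
Step 7: insert x at [7, 10, 20, 21, 24] -> counters=[1,1,3,1,1,0,1,2,0,0,1,0,2,1,2,0,0,1,1,0,3,2,1,1,2,3,1,1,0,0,1,2]
Step 8: insert orz at [9, 12, 15, 21, 31] -> counters=[1,1,3,1,1,0,1,2,0,1,1,0,3,1,2,1,0,1,1,0,3,3,1,1,2,3,1,1,0,0,1,3]
Step 9: insert k at [5, 10, 14, 26, 30] -> counters=[1,1,3,1,1,1,1,2,0,1,2,0,3,1,3,1,0,1,1,0,3,3,1,1,2,3,2,1,0,0,2,3]
Step 10: insert sv at [1, 2, 11, 20, 23] -> counters=[1,2,4,1,1,1,1,2,0,1,2,1,3,1,3,1,0,1,1,0,4,3,1,2,2,3,2,1,0,0,2,3]
Step 11: insert fsb at [2, 24, 27, 28, 30] -> counters=[1,2,5,1,1,1,1,2,0,1,2,1,3,1,3,1,0,1,1,0,4,3,1,2,3,3,2,2,1,0,3,3]
Step 12: insert bk at [3, 12, 13, 22, 23] -> counters=[1,2,5,2,1,1,1,2,0,1,2,1,4,2,3,1,0,1,1,0,4,3,2,3,3,3,2,2,1,0,3,3]
Step 13: insert ajb at [2, 4, 22, 26, 31] -> counters=[1,2,6,2,2,1,1,2,0,1,2,1,4,2,3,1,0,1,1,0,4,3,3,3,3,3,3,2,1,0,3,4]
Step 14: insert sv at [1, 2, 11, 20, 23] -> counters=[1,3,7,2,2,1,1,2,0,1,2,2,4,2,3,1,0,1,1,0,5,3,3,4,3,3,3,2,1,0,3,4]
Query qfn: check counters[1]=3 counters[2]=7 counters[3]=2 counters[14]=3 counters[20]=5 -> maybe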